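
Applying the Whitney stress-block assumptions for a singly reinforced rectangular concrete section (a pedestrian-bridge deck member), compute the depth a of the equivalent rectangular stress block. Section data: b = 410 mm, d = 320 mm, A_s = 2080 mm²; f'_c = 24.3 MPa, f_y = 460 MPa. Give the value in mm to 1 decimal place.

T = A_s f_y = 2080 × 460 = 956800 N = 956.8 kN.
Setting C = 0.85 f'_c a b equal to T: a = 956800/(0.85 × 24.3 × 410) = 113.0 mm.

a ≈ 113.0 mm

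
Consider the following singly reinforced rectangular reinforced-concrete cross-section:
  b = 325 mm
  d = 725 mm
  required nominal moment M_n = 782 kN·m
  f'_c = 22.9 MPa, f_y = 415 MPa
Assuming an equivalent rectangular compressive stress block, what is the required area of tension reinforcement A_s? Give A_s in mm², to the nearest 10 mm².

With M_n = 0.85 f'_c a b (d − a/2), solve the quadratic for a:
a = d − √(d² − 2M_n/(0.85 f'_c b)) = 725 − √(725² − 2 × 782×10⁶/(0.85 × 22.9 × 325)) = 197.37 mm.
A_s = 0.85 f'_c a b / f_y = 0.85 × 22.9 × 197.37 × 325 / 415 = 3008.6 mm².

A_s ≈ 3010 mm²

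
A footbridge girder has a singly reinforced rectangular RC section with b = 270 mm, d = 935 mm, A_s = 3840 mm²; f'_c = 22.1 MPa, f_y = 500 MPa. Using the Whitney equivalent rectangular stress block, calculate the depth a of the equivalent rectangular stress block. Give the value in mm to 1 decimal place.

T = A_s f_y = 3840 × 500 = 1920000 N = 1920 kN.
Setting C = 0.85 f'_c a b equal to T: a = 1920000/(0.85 × 22.1 × 270) = 378.6 mm.

a ≈ 378.6 mm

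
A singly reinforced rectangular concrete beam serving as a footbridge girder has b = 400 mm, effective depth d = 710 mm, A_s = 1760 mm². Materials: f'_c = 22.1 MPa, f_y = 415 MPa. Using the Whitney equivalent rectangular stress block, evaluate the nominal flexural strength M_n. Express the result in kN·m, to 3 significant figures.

T = A_s f_y = 1760 × 415 = 730400 N = 730.4 kN.
From C = T: a = T/(0.85 f'_c b) = 730400/(0.85 × 22.1 × 400) = 97.21 mm.
M_n = T(d − a/2) = 730.4 kN × (710 − 48.605) mm = 483.08 kN·m.

M_n ≈ 483 kN·m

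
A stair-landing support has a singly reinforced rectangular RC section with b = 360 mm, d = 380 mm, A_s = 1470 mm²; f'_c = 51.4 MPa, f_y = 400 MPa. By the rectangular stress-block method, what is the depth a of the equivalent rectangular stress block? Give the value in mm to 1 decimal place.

a ≈ 37.4 mm

T = A_s f_y = 1470 × 400 = 588000 N = 588 kN.
Setting C = 0.85 f'_c a b equal to T: a = 588000/(0.85 × 51.4 × 360) = 37.4 mm.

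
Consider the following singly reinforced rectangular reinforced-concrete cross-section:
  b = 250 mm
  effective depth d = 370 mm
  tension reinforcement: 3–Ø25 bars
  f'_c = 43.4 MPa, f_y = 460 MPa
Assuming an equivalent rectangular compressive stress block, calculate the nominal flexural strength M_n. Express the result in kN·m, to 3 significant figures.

A_s = 3 × 491 = 1473 mm².
T = A_s f_y = 1473 × 460 = 677580 N = 677.58 kN.
From C = T: a = T/(0.85 f'_c b) = 677580/(0.85 × 43.4 × 250) = 73.47 mm.
M_n = T(d − a/2) = 677.58 kN × (370 − 36.735) mm = 225.81 kN·m.

M_n ≈ 226 kN·m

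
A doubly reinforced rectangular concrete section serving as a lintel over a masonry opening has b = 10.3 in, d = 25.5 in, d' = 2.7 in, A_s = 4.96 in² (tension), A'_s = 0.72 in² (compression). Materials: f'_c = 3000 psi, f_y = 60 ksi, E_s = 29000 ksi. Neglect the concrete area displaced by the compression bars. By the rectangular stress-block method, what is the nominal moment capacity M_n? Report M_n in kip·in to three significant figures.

M_n ≈ 6240 kip·in

Assume both steels yield.
a = (A_s − A'_s) f_y/(0.85 f'_c b) = (4.96 − 0.72) × 60/(0.85 × 3 × 10.3) = 9.686 in.
c = a/β₁ = 9.686/0.85 = 11.395 in; ε'_s = 0.003(c − d')/c = 0.0023 ≥ ε_y = 0.0021, so the compression steel yields.
M_n = (A_s − A'_s) f_y (d − a/2) + A'_s f_y (d − d') = 254.4 × (25.5 − 4.843) + 43.2 × (25.5 − 2.7) = 5255.1 + 985.0 = 6240.1 kip·in.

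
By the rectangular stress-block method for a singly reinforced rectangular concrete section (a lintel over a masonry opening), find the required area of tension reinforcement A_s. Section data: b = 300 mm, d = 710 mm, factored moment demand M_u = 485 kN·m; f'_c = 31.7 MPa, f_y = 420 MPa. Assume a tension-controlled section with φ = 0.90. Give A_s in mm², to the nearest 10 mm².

M_n = M_u/φ = 485/0.90 = 538.889 kN·m.
With M_n = 0.85 f'_c a b (d − a/2), solve the quadratic for a:
a = d − √(d² − 2M_n/(0.85 f'_c b)) = 710 − √(710² − 2 × 538.889×10⁶/(0.85 × 31.7 × 300)) = 101.09 mm.
A_s = 0.85 f'_c a b / f_y = 0.85 × 31.7 × 101.09 × 300 / 420 = 1945.6 mm².

A_s ≈ 1950 mm²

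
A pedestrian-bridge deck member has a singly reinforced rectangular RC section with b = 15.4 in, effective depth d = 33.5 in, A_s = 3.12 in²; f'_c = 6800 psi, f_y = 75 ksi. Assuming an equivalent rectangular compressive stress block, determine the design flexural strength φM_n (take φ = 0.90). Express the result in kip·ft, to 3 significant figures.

T = A_s f_y = 3.12 × 75 = 234 kips.
a = T/(0.85 f'_c b) = 234/(0.85 × 6.8 × 15.4) = 2.629 in.
M_n = T(d − a/2) = 234 × (33.5 − 1.3145) = 7531.4 kip·in = 7531.4/12 = 627.62 kip·ft.
φM_n = 0.90 × 627.62 = 564.86 kip·ft.

φM_n ≈ 565 kip·ft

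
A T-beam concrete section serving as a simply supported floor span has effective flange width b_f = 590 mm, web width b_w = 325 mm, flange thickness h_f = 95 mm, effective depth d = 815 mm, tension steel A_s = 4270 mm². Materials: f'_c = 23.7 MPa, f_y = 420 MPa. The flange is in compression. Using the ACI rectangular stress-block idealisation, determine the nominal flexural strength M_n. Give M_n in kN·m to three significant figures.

Tension: T = A_s f_y = 4270 × 420 = 1793400 N.
Try a within the flange: a = T/(0.85 f'_c b_f) = 1793400/(0.85 × 23.7 × 590) = 150.89 mm.
a = 150.89 > h_f = 95 mm: the block extends into the web. Split into flange-overhang and web parts.
C_f = 0.85 f'_c (b_f − b_w) h_f = 0.85 × 23.7 × (590 − 325) × 95 = 507150 N.
Remaining web compression depth: a_w = (T − C_f)/(0.85 f'_c b_w) = (1793400 − 507150)/(0.85 × 23.7 × 325) = 196.46 mm.
M_n = C_f(d − h_f/2) + (T − C_f)(d − a_w/2) = 507150 × (815 − 47.5) + 1286250 × (815 − 98.23) = 389.24 + 921.95 = 1311.19 × 10⁶ N·mm.
M_n = 1311.19 kN·m.

M_n ≈ 1310 kN·m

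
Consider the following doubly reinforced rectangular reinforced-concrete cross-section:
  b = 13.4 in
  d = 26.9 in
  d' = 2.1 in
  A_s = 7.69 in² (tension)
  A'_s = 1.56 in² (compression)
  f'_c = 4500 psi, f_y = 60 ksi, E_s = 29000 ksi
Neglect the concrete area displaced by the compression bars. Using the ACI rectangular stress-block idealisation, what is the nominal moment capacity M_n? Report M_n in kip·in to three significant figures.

M_n ≈ 10900 kip·in

Assume both steels yield.
a = (A_s − A'_s) f_y/(0.85 f'_c b) = (7.69 − 1.56) × 60/(0.85 × 4.5 × 13.4) = 7.176 in.
c = a/β₁ = 7.176/0.825 = 8.698 in; ε'_s = 0.003(c − d')/c = 0.0023 ≥ ε_y = 0.0021, so the compression steel yields.
M_n = (A_s − A'_s) f_y (d − a/2) + A'_s f_y (d − d') = 367.8 × (26.9 − 3.588) + 93.6 × (26.9 − 2.1) = 8574.2 + 2321.3 = 10895.5 kip·in.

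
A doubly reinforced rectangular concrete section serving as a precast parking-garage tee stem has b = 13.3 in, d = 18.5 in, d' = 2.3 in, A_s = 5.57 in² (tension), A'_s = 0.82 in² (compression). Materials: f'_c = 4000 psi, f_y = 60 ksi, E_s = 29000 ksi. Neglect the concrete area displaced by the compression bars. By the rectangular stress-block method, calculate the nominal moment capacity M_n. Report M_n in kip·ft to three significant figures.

Assume both steels yield.
a = (A_s − A'_s) f_y/(0.85 f'_c b) = (5.57 − 0.82) × 60/(0.85 × 4 × 13.3) = 6.303 in.
c = a/β₁ = 6.303/0.85 = 7.415 in; ε'_s = 0.003(c − d')/c = 0.0021 ≥ ε_y = 0.0021, so the compression steel yields.
M_n = (A_s − A'_s) f_y (d − a/2) + A'_s f_y (d − d') = 285 × (18.5 − 3.1515) + 49.2 × (18.5 − 2.3) = 4374.3 + 797.0 = 5171.3 kip·in = 5171.3/12 = 430.94 kip·ft.

M_n ≈ 431 kip·ft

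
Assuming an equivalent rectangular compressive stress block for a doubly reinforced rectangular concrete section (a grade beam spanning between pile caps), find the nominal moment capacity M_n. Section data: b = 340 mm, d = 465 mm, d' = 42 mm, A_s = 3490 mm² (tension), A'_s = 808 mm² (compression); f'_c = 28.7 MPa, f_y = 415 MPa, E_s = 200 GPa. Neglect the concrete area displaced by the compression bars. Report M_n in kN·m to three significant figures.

Assume both tension and compression steel yield.
Net tension couple steel: A_s − A'_s = 2682 mm².
a = (A_s − A'_s) f_y / (0.85 f'_c b) = 1113030/(0.85 × 28.7 × 340) = 134.19 mm.
c = a/β₁ = 134.19/0.845 = 158.80 mm; ε'_s = 0.003(c − d')/c = 0.0022 ≥ f_y/E_s = 0.0021, so compression steel does yield.
M_n = (A_s − A'_s) f_y (d − a/2) + A'_s f_y (d − d') = [1113030 × (465 − 67.095) + 335320 × (465 − 42)] × 10⁻⁶ = 442.88 + 141.84 = 584.72 kN·m.

M_n ≈ 585 kN·m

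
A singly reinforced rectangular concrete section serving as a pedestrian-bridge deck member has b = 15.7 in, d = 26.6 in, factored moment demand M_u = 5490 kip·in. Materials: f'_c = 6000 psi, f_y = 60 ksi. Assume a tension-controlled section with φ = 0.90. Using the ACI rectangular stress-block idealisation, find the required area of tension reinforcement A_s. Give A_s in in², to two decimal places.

M_n = M_u/φ = 5490/0.90 = 6100 kip·in.
From M_n = 0.85 f'_c a b (d − a/2):
a = d − √(d² − 2M_n/(0.85 f'_c b)) = 26.6 − √(26.6² − 2 × 6100/(0.85 × 6 × 15.7)) = 3.037 in.
A_s = 0.85 f'_c a b / f_y = 0.85 × 6 × 3.037 × 15.7 / 60 = 4.053 in².

A_s ≈ 4.05 in²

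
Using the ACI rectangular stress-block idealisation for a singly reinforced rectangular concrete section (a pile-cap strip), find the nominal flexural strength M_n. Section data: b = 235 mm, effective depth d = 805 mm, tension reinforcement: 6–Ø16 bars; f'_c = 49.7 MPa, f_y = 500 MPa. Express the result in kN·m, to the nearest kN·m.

M_n ≈ 467 kN·m

A_s = 6 × 201 = 1206 mm².
T = A_s f_y = 1206 × 500 = 603000 N = 603 kN.
From C = T: a = T/(0.85 f'_c b) = 603000/(0.85 × 49.7 × 235) = 60.74 mm.
M_n = T(d − a/2) = 603 kN × (805 − 30.37) mm = 467.10 kN·m.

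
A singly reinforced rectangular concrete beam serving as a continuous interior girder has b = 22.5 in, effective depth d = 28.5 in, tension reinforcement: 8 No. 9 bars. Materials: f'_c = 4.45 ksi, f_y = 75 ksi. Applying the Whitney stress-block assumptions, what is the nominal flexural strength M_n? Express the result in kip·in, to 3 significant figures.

M_n ≈ 15000 kip·in

A_s = 8 × 1 = 8 in².
T = A_s f_y = 8 × 75 = 600 kips.
a = T/(0.85 f'_c b) = 600/(0.85 × 4.45 × 22.5) = 7.050 in.
M_n = T(d − a/2) = 600 × (28.5 − 3.525) = 14985.0 kip·in.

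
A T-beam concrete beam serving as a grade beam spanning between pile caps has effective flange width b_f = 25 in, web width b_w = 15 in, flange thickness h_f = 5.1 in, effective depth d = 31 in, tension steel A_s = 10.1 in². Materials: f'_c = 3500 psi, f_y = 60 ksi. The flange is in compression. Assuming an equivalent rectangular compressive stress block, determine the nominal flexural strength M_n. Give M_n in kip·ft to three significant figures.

M_n ≈ 1340 kip·ft

Tension: T = A_s f_y = 10.1 × 60 = 606 kips.
Try a within the flange: a = T/(0.85 f'_c b_f) = 606/(0.85 × 3.5 × 25) = 8.148 in.
a = 8.148 > h_f = 5.1 in: the block extends into the web. Split into flange-overhang and web parts.
C_f = 0.85 f'_c (b_f − b_w) h_f = 0.85 × 3.5 × (25 − 15) × 5.1 = 151.7 kips.
Remaining web compression depth: a_w = (T − C_f)/(0.85 f'_c b_w) = (606 − 151.7)/(0.85 × 3.5 × 15) = 10.180 in.
M_n = C_f(d − h_f/2) + (T − C_f)(d − a_w/2) = 151.7 × (31 − 2.55) + 454.3 × (31 − 5.09) = 4315.9 + 11770.9 = 16086.8 kip·in.
M_n = 16086.8/12 = 1340.57 kip·ft.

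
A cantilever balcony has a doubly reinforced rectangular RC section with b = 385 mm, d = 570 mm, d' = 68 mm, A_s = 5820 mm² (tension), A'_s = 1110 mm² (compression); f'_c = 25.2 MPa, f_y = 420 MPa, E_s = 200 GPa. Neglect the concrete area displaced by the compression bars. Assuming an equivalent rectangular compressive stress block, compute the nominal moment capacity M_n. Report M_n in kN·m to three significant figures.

M_n ≈ 1120 kN·m

Assume both tension and compression steel yield.
Net tension couple steel: A_s − A'_s = 4710 mm².
a = (A_s − A'_s) f_y / (0.85 f'_c b) = 1978200/(0.85 × 25.2 × 385) = 239.88 mm.
c = a/β₁ = 239.88/0.85 = 282.21 mm; ε'_s = 0.003(c − d')/c = 0.0023 ≥ f_y/E_s = 0.0021, so compression steel does yield.
M_n = (A_s − A'_s) f_y (d − a/2) + A'_s f_y (d − d') = [1978200 × (570 − 119.94) + 466200 × (570 − 68)] × 10⁻⁶ = 890.31 + 234.03 = 1124.34 kN·m.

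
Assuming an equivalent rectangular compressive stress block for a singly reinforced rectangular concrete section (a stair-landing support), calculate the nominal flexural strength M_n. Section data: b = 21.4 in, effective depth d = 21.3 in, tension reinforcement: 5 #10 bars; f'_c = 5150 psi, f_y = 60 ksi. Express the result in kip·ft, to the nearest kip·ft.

M_n ≈ 612 kip·ft

A_s = 5 × 1.27 = 6.35 in².
T = A_s f_y = 6.35 × 60 = 381 kips.
a = T/(0.85 f'_c b) = 381/(0.85 × 5.15 × 21.4) = 4.067 in.
M_n = T(d − a/2) = 381 × (21.3 − 2.0335) = 7340.5 kip·in = 7340.5/12 = 611.71 kip·ft.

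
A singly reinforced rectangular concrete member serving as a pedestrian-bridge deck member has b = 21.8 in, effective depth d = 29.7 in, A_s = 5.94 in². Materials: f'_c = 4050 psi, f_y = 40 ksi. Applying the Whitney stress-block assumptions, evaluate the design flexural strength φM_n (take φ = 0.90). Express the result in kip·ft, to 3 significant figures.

φM_n ≈ 501 kip·ft

T = A_s f_y = 5.94 × 40 = 237.6 kips.
a = T/(0.85 f'_c b) = 237.6/(0.85 × 4.05 × 21.8) = 3.166 in.
M_n = T(d − a/2) = 237.6 × (29.7 − 1.583) = 6680.6 kip·in = 6680.6/12 = 556.72 kip·ft.
φM_n = 0.90 × 556.72 = 501.05 kip·ft.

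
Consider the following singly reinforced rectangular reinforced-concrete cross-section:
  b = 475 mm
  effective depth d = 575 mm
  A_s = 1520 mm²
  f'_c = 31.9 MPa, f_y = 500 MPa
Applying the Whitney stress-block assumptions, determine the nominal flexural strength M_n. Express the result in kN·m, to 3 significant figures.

T = A_s f_y = 1520 × 500 = 760000 N = 760 kN.
From C = T: a = T/(0.85 f'_c b) = 760000/(0.85 × 31.9 × 475) = 59.01 mm.
M_n = T(d − a/2) = 760 kN × (575 − 29.505) mm = 414.58 kN·m.

M_n ≈ 415 kN·m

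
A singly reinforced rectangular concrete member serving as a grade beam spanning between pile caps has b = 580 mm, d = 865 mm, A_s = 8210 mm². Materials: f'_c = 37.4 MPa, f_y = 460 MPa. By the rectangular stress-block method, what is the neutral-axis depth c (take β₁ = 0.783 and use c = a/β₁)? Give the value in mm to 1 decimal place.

T = A_s f_y = 8210 × 460 = 3776600 N = 3776.6 kN.
Setting C = 0.85 f'_c a b equal to T: a = 3776600/(0.85 × 37.4 × 580) = 204.825 mm.
With β₁ = 0.783, c = a/β₁ = 204.825/0.783 = 261.6 mm.

c ≈ 261.6 mm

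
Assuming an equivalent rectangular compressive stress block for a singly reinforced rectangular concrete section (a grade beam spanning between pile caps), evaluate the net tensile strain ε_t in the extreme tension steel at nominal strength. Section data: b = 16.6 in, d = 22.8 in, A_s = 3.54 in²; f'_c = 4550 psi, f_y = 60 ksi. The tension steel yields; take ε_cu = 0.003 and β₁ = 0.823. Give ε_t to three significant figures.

a = A_s f_y/(0.85 f'_c b) = 3.308 in.
β₁ = 0.823, so c = a/β₁ = 3.308/0.823 = 4.019 in.
From the linear strain diagram with ε_cu = 0.003: ε_t = 0.003 (d − c)/c = 0.003 × (22.8 − 4.019)/4.019 = 0.0140.
Since ε_t ≥ 0.005, the section is tension-controlled.

ε_t ≈ 0.0140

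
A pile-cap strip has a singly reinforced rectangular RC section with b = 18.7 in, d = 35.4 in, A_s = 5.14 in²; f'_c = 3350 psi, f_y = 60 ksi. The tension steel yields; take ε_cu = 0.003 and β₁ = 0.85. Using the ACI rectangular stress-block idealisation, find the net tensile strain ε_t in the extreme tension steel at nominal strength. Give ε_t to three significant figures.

a = A_s f_y/(0.85 f'_c b) = 5.792 in.
β₁ = 0.85, so c = a/β₁ = 5.792/0.85 = 6.814 in.
From the linear strain diagram with ε_cu = 0.003: ε_t = 0.003 (d − c)/c = 0.003 × (35.4 − 6.814)/6.814 = 0.0126.
Since ε_t ≥ 0.005, the section is tension-controlled.

ε_t ≈ 0.0126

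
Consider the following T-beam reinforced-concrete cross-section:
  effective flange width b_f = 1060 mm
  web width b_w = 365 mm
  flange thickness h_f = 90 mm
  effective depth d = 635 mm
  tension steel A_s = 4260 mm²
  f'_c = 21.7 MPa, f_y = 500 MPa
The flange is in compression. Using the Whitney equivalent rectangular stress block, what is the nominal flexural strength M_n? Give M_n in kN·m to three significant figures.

M_n ≈ 1230 kN·m

Tension: T = A_s f_y = 4260 × 500 = 2130000 N.
Try a within the flange: a = T/(0.85 f'_c b_f) = 2130000/(0.85 × 21.7 × 1060) = 108.94 mm.
a = 108.94 > h_f = 90 mm: the block extends into the web. Split into flange-overhang and web parts.
C_f = 0.85 f'_c (b_f − b_w) h_f = 0.85 × 21.7 × (1060 − 365) × 90 = 1153735 N.
Remaining web compression depth: a_w = (T − C_f)/(0.85 f'_c b_w) = (2130000 − 1153735)/(0.85 × 21.7 × 365) = 145.01 mm.
M_n = C_f(d − h_f/2) + (T − C_f)(d − a_w/2) = 1153735 × (635 − 45) + 976265 × (635 − 72.505) = 680.70 + 549.14 = 1229.84 × 10⁶ N·mm.
M_n = 1229.84 kN·m.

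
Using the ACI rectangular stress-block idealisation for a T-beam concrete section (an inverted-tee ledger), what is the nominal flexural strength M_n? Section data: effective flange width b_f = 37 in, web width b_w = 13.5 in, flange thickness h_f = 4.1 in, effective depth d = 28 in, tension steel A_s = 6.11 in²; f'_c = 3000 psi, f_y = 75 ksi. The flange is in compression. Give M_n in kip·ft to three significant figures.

Tension: T = A_s f_y = 6.11 × 75 = 458.25 kips.
Try a within the flange: a = T/(0.85 f'_c b_f) = 458.25/(0.85 × 3 × 37) = 4.857 in.
a = 4.857 > h_f = 4.1 in: the block extends into the web. Split into flange-overhang and web parts.
C_f = 0.85 f'_c (b_f − b_w) h_f = 0.85 × 3 × (37 − 13.5) × 4.1 = 245.7 kips.
Remaining web compression depth: a_w = (T − C_f)/(0.85 f'_c b_w) = (458.25 − 245.7)/(0.85 × 3 × 13.5) = 6.174 in.
M_n = C_f(d − h_f/2) + (T − C_f)(d − a_w/2) = 245.7 × (28 − 2.05) + 212.55 × (28 − 3.087) = 6375.9 + 5295.3 = 11671.2 kip·in.
M_n = 11671.2/12 = 972.60 kip·ft.

M_n ≈ 973 kip·ft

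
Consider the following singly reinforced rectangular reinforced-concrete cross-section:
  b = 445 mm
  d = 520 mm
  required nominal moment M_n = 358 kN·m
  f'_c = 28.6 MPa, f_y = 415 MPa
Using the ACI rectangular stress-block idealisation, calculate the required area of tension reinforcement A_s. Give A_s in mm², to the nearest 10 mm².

With M_n = 0.85 f'_c a b (d − a/2), solve the quadratic for a:
a = d − √(d² − 2M_n/(0.85 f'_c b)) = 520 − √(520² − 2 × 358×10⁶/(0.85 × 28.6 × 445)) = 68.10 mm.
A_s = 0.85 f'_c a b / f_y = 0.85 × 28.6 × 68.10 × 445 / 415 = 1775.2 mm².

A_s ≈ 1780 mm²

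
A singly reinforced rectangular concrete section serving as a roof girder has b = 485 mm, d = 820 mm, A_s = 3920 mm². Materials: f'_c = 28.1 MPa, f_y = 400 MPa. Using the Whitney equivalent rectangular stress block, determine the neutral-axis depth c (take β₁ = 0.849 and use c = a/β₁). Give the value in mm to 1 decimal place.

c ≈ 159.4 mm

T = A_s f_y = 3920 × 400 = 1568000 N = 1568 kN.
Setting C = 0.85 f'_c a b equal to T: a = 1568000/(0.85 × 28.1 × 485) = 135.356 mm.
With β₁ = 0.849, c = a/β₁ = 135.356/0.849 = 159.4 mm.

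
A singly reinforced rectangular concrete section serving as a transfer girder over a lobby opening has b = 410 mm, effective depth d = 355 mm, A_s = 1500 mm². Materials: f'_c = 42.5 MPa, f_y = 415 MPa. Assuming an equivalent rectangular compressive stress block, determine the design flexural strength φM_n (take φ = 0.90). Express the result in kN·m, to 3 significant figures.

T = A_s f_y = 1500 × 415 = 622500 N = 622.5 kN.
From C = T: a = T/(0.85 f'_c b) = 622500/(0.85 × 42.5 × 410) = 42.03 mm.
M_n = T(d − a/2) = 622.5 kN × (355 − 21.015) mm = 207.91 kN·m.
φM_n = 0.90 × 207.91 = 187.12 kN·m.

φM_n ≈ 187 kN·m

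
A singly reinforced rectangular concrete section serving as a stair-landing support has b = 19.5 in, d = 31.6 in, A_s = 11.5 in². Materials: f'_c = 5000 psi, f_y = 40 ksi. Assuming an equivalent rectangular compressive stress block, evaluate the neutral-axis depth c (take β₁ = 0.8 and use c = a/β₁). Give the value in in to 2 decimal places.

T = A_s f_y = 11.5 × 40 = 460 kips.
a = T/(0.85 f'_c b) = 460/(0.85 × 5 × 19.5) = 5.5505 in.
With β₁ = 0.8, c = a/β₁ = 5.5505/0.8 = 6.94 in.

c ≈ 6.94 in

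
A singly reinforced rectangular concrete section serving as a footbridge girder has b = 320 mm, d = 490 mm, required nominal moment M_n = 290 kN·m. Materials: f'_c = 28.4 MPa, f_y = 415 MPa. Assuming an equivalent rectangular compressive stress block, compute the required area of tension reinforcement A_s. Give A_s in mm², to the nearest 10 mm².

With M_n = 0.85 f'_c a b (d − a/2), solve the quadratic for a:
a = d − √(d² − 2M_n/(0.85 f'_c b)) = 490 − √(490² − 2 × 290×10⁶/(0.85 × 28.4 × 320)) = 83.78 mm.
A_s = 0.85 f'_c a b / f_y = 0.85 × 28.4 × 83.78 × 320 / 415 = 1559.5 mm².

A_s ≈ 1560 mm²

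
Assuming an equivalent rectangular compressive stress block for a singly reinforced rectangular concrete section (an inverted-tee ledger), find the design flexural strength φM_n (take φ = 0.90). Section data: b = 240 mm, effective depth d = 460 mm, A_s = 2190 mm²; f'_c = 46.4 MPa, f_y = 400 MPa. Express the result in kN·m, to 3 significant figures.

T = A_s f_y = 2190 × 400 = 876000 N = 876 kN.
From C = T: a = T/(0.85 f'_c b) = 876000/(0.85 × 46.4 × 240) = 92.55 mm.
M_n = T(d − a/2) = 876 kN × (460 − 46.275) mm = 362.42 kN·m.
φM_n = 0.90 × 362.42 = 326.18 kN·m.

φM_n ≈ 326 kN·m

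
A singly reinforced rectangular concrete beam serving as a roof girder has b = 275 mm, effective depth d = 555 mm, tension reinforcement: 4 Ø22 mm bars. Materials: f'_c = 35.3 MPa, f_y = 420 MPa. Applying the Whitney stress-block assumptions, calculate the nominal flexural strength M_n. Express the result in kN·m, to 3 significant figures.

M_n ≈ 330 kN·m

A_s = 4 × 380 = 1520 mm².
T = A_s f_y = 1520 × 420 = 638400 N = 638.4 kN.
From C = T: a = T/(0.85 f'_c b) = 638400/(0.85 × 35.3 × 275) = 77.37 mm.
M_n = T(d − a/2) = 638.4 kN × (555 − 38.685) mm = 329.62 kN·m.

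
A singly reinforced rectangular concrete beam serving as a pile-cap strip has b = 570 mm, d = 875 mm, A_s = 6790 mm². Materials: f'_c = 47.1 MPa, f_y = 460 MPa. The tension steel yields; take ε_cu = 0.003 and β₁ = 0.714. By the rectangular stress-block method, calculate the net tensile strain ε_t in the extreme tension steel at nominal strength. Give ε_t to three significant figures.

a = A_s f_y/(0.85 f'_c b) = 136.87 mm.
β₁ = 0.714, so c = a/β₁ = 136.87/0.714 = 191.69 mm.
From the linear strain diagram with ε_cu = 0.003: ε_t = 0.003 (d − c)/c = 0.003 × (875 − 191.69)/191.69 = 0.0107.
Since ε_t ≥ 0.005, the section is tension-controlled.

ε_t ≈ 0.0107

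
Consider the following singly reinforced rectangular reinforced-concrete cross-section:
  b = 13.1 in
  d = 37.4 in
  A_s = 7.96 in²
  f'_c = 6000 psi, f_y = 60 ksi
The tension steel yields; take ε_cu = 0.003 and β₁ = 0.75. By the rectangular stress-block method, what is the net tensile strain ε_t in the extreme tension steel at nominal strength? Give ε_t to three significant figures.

ε_t ≈ 0.00877

a = A_s f_y/(0.85 f'_c b) = 7.149 in.
β₁ = 0.75, so c = a/β₁ = 7.149/0.75 = 9.532 in.
From the linear strain diagram with ε_cu = 0.003: ε_t = 0.003 (d − c)/c = 0.003 × (37.4 − 9.532)/9.532 = 0.00877.
Since ε_t ≥ 0.005, the section is tension-controlled.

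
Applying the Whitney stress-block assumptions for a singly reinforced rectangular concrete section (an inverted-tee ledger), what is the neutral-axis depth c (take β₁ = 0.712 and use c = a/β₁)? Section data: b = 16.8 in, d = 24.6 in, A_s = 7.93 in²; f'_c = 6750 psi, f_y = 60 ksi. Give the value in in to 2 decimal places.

T = A_s f_y = 7.93 × 60 = 475.8 kips.
a = T/(0.85 f'_c b) = 475.8/(0.85 × 6.75 × 16.8) = 4.9362 in.
With β₁ = 0.712, c = a/β₁ = 4.9362/0.712 = 6.93 in.

c ≈ 6.93 in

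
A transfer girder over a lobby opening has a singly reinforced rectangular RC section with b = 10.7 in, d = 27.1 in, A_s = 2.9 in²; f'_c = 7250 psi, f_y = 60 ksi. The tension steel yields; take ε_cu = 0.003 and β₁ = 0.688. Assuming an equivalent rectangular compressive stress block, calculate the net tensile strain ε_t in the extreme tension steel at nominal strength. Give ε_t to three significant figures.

ε_t ≈ 0.0182

a = A_s f_y/(0.85 f'_c b) = 2.639 in.
β₁ = 0.688, so c = a/β₁ = 2.639/0.688 = 3.836 in.
From the linear strain diagram with ε_cu = 0.003: ε_t = 0.003 (d − c)/c = 0.003 × (27.1 − 3.836)/3.836 = 0.0182.
Since ε_t ≥ 0.005, the section is tension-controlled.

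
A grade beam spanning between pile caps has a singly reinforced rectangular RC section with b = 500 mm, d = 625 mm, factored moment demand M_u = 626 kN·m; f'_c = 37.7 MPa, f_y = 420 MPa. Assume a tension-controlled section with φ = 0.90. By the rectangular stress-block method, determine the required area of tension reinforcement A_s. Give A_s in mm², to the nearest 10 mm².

M_n = M_u/φ = 626/0.90 = 695.556 kN·m.
With M_n = 0.85 f'_c a b (d − a/2), solve the quadratic for a:
a = d − √(d² − 2M_n/(0.85 f'_c b)) = 625 − √(625² − 2 × 695.556×10⁶/(0.85 × 37.7 × 500)) = 73.82 mm.
A_s = 0.85 f'_c a b / f_y = 0.85 × 37.7 × 73.82 × 500 / 420 = 2816.1 mm².

A_s ≈ 2820 mm²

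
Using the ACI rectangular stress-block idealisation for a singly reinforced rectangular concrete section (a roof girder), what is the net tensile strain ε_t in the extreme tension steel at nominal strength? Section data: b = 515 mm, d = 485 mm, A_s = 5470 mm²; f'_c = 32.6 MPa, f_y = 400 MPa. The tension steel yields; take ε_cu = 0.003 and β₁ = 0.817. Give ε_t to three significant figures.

ε_t ≈ 0.00475

a = A_s f_y/(0.85 f'_c b) = 153.32 mm.
β₁ = 0.817, so c = a/β₁ = 153.32/0.817 = 187.66 mm.
From the linear strain diagram with ε_cu = 0.003: ε_t = 0.003 (d − c)/c = 0.003 × (485 − 187.66)/187.66 = 0.00475.
ε_t is between 0.004 and 0.005 — transition zone.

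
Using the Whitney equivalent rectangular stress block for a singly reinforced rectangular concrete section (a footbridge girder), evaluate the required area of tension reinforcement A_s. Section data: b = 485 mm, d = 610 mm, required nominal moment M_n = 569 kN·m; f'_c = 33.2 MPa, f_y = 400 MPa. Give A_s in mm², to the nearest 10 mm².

A_s ≈ 2480 mm²

With M_n = 0.85 f'_c a b (d − a/2), solve the quadratic for a:
a = d − √(d² − 2M_n/(0.85 f'_c b)) = 610 − √(610² − 2 × 569×10⁶/(0.85 × 33.2 × 485)) = 72.46 mm.
A_s = 0.85 f'_c a b / f_y = 0.85 × 33.2 × 72.46 × 485 / 400 = 2479.3 mm².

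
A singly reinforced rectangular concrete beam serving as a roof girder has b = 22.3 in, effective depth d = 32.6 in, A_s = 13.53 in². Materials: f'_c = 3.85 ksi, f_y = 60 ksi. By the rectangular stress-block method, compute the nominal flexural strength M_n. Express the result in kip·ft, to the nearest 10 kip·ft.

T = A_s f_y = 13.53 × 60 = 811.8 kips.
a = T/(0.85 f'_c b) = 811.8/(0.85 × 3.85 × 22.3) = 11.124 in.
M_n = T(d − a/2) = 811.8 × (32.6 − 5.562) = 21949.4 kip·in = 21949.4/12 = 1829.12 kip·ft.

M_n ≈ 1830 kip·ft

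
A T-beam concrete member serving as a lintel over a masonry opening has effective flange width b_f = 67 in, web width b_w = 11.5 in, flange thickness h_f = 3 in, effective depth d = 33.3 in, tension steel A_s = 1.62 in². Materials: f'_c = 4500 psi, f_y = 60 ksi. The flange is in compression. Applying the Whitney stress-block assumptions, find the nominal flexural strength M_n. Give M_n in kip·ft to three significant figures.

Tension: T = A_s f_y = 1.62 × 60 = 97.2 kips.
Try a within the flange: a = T/(0.85 f'_c b_f) = 97.2/(0.85 × 4.5 × 67) = 0.379 in.
Since a = 0.379 ≤ h_f = 3 in, the stress block lies entirely in the flange; analyse as a rectangular beam of width b_f.
M_n = T(d − a/2) = 97.2 × (33.3 − 0.1895) = 3218.3 kip·in.
M_n = 3218.3/12 = 268.19 kip·ft.

M_n ≈ 268 kip·ft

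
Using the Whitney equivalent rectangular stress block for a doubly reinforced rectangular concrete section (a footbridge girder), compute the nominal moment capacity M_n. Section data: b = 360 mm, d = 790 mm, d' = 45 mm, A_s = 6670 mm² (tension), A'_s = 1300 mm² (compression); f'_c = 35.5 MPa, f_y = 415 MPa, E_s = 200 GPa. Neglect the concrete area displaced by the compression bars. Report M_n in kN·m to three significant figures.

Assume both tension and compression steel yield.
Net tension couple steel: A_s − A'_s = 5370 mm².
a = (A_s − A'_s) f_y / (0.85 f'_c b) = 2228550/(0.85 × 35.5 × 360) = 205.15 mm.
c = a/β₁ = 205.15/0.796 = 257.73 mm; ε'_s = 0.003(c − d')/c = 0.0025 ≥ f_y/E_s = 0.0021, so compression steel does yield.
M_n = (A_s − A'_s) f_y (d − a/2) + A'_s f_y (d − d') = [2228550 × (790 − 102.575) + 539500 × (790 − 45)] × 10⁻⁶ = 1531.96 + 401.93 = 1933.89 kN·m.

M_n ≈ 1930 kN·m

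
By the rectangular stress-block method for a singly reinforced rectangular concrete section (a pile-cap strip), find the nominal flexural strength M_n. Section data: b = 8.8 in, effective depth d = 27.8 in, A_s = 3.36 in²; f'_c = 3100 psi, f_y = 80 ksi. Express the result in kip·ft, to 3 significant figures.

T = A_s f_y = 3.36 × 80 = 268.8 kips.
a = T/(0.85 f'_c b) = 268.8/(0.85 × 3.1 × 8.8) = 11.592 in.
M_n = T(d − a/2) = 268.8 × (27.8 − 5.796) = 5914.7 kip·in = 5914.7/12 = 492.89 kip·ft.

M_n ≈ 493 kip·ft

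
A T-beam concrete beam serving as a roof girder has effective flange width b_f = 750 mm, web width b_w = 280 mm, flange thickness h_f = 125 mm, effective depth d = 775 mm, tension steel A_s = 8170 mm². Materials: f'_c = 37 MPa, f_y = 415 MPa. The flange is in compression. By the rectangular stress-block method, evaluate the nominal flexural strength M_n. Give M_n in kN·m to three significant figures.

M_n ≈ 2380 kN·m

Tension: T = A_s f_y = 8170 × 415 = 3390550 N.
Try a within the flange: a = T/(0.85 f'_c b_f) = 3390550/(0.85 × 37 × 750) = 143.74 mm.
a = 143.74 > h_f = 125 mm: the block extends into the web. Split into flange-overhang and web parts.
C_f = 0.85 f'_c (b_f − b_w) h_f = 0.85 × 37 × (750 − 280) × 125 = 1847688 N.
Remaining web compression depth: a_w = (T − C_f)/(0.85 f'_c b_w) = (3390550 − 1847688)/(0.85 × 37 × 280) = 175.21 mm.
M_n = C_f(d − h_f/2) + (T − C_f)(d − a_w/2) = 1847688 × (775 − 62.5) + 1542862 × (775 − 87.605) = 1316.48 + 1060.56 = 2377.04 × 10⁶ N·mm.
M_n = 2377.04 kN·m.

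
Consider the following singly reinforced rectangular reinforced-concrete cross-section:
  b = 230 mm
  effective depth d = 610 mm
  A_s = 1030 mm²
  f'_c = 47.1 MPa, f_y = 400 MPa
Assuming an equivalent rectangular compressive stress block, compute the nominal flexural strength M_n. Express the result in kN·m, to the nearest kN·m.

T = A_s f_y = 1030 × 400 = 412000 N = 412 kN.
From C = T: a = T/(0.85 f'_c b) = 412000/(0.85 × 47.1 × 230) = 44.74 mm.
M_n = T(d − a/2) = 412 kN × (610 − 22.37) mm = 242.10 kN·m.

M_n ≈ 242 kN·m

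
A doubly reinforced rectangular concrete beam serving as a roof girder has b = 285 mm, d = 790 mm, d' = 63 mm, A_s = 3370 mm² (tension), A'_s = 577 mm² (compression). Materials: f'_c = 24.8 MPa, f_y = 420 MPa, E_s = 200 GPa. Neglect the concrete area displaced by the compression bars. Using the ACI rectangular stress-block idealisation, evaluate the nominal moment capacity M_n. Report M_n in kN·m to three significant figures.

M_n ≈ 988 kN·m

Assume both tension and compression steel yield.
Net tension couple steel: A_s − A'_s = 2793 mm².
a = (A_s − A'_s) f_y / (0.85 f'_c b) = 1173060/(0.85 × 24.8 × 285) = 195.26 mm.
c = a/β₁ = 195.26/0.85 = 229.72 mm; ε'_s = 0.003(c − d')/c = 0.0022 ≥ f_y/E_s = 0.0021, so compression steel does yield.
M_n = (A_s − A'_s) f_y (d − a/2) + A'_s f_y (d − d') = [1173060 × (790 − 97.63) + 242340 × (790 − 63)] × 10⁻⁶ = 812.19 + 176.18 = 988.37 kN·m.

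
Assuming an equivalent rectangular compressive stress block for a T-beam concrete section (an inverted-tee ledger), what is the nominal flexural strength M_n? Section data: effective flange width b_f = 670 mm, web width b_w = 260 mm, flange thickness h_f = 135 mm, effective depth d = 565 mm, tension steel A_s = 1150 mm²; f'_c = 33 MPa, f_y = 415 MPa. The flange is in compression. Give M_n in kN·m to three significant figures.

Tension: T = A_s f_y = 1150 × 415 = 477250 N.
Try a within the flange: a = T/(0.85 f'_c b_f) = 477250/(0.85 × 33 × 670) = 25.39 mm.
Since a = 25.39 ≤ h_f = 135 mm, the stress block lies entirely in the flange; analyse as a rectangular beam of width b_f.
M_n = T(d − a/2) = 477250 × (565 − 12.695) = 263.59 × 10⁶ N·mm.
M_n = 263.59 kN·m.

M_n ≈ 264 kN·m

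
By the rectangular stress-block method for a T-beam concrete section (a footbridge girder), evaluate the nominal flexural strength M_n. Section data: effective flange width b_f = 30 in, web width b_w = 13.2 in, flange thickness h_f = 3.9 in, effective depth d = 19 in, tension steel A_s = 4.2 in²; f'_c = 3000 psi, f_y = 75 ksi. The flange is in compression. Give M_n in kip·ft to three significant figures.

Tension: T = A_s f_y = 4.2 × 75 = 315 kips.
Try a within the flange: a = T/(0.85 f'_c b_f) = 315/(0.85 × 3 × 30) = 4.118 in.
a = 4.118 > h_f = 3.9 in: the block extends into the web. Split into flange-overhang and web parts.
C_f = 0.85 f'_c (b_f − b_w) h_f = 0.85 × 3 × (30 − 13.2) × 3.9 = 167.1 kips.
Remaining web compression depth: a_w = (T − C_f)/(0.85 f'_c b_w) = (315 − 167.1)/(0.85 × 3 × 13.2) = 4.394 in.
M_n = C_f(d − h_f/2) + (T − C_f)(d − a_w/2) = 167.1 × (19 − 1.95) + 147.9 × (19 − 2.197) = 2849.1 + 2485.2 = 5334.3 kip·in.
M_n = 5334.3/12 = 444.53 kip·ft.

M_n ≈ 445 kip·ft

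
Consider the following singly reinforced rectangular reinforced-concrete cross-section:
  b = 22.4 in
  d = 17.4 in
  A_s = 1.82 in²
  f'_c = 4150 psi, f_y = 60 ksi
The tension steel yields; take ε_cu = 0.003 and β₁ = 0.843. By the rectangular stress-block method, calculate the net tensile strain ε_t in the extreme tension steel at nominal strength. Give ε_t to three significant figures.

a = A_s f_y/(0.85 f'_c b) = 1.382 in.
β₁ = 0.843, so c = a/β₁ = 1.382/0.843 = 1.639 in.
From the linear strain diagram with ε_cu = 0.003: ε_t = 0.003 (d − c)/c = 0.003 × (17.4 − 1.639)/1.639 = 0.0288.
Since ε_t ≥ 0.005, the section is tension-controlled.

ε_t ≈ 0.0288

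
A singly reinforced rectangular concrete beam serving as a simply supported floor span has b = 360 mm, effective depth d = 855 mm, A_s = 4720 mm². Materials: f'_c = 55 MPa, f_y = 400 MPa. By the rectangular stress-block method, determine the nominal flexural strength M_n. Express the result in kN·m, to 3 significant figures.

M_n ≈ 1510 kN·m

T = A_s f_y = 4720 × 400 = 1888000 N = 1888 kN.
From C = T: a = T/(0.85 f'_c b) = 1888000/(0.85 × 55 × 360) = 112.18 mm.
M_n = T(d − a/2) = 1888 kN × (855 − 56.09) mm = 1508.34 kN·m.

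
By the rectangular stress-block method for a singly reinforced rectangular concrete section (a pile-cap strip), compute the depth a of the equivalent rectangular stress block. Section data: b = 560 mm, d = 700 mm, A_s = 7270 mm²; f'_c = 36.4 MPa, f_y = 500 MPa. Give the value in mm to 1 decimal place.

T = A_s f_y = 7270 × 500 = 3635000 N = 3635 kN.
Setting C = 0.85 f'_c a b equal to T: a = 3635000/(0.85 × 36.4 × 560) = 209.8 mm.

a ≈ 209.8 mm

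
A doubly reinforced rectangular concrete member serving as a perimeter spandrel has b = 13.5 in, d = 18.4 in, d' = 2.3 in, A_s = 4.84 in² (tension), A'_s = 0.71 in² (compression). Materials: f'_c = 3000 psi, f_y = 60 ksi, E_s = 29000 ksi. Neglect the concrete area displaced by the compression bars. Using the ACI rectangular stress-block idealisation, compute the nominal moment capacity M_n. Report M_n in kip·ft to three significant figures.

Assume both steels yield.
a = (A_s − A'_s) f_y/(0.85 f'_c b) = (4.84 − 0.71) × 60/(0.85 × 3 × 13.5) = 7.198 in.
c = a/β₁ = 7.198/0.85 = 8.468 in; ε'_s = 0.003(c − d')/c = 0.0022 ≥ ε_y = 0.0021, so the compression steel yields.
M_n = (A_s − A'_s) f_y (d − a/2) + A'_s f_y (d − d') = 247.8 × (18.4 − 3.599) + 42.6 × (18.4 − 2.3) = 3667.7 + 685.9 = 4353.6 kip·in = 4353.6/12 = 362.80 kip·ft.

M_n ≈ 363 kip·ft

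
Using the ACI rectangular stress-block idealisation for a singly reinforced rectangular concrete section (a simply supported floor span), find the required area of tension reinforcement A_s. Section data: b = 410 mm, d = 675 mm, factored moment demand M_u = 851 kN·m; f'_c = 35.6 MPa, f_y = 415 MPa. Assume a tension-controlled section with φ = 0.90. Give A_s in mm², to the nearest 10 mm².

M_n = M_u/φ = 851/0.90 = 945.556 kN·m.
With M_n = 0.85 f'_c a b (d − a/2), solve the quadratic for a:
a = d − √(d² − 2M_n/(0.85 f'_c b)) = 675 − √(675² − 2 × 945.556×10⁶/(0.85 × 35.6 × 410)) = 124.37 mm.
A_s = 0.85 f'_c a b / f_y = 0.85 × 35.6 × 124.37 × 410 / 415 = 3718.1 mm².

A_s ≈ 3720 mm²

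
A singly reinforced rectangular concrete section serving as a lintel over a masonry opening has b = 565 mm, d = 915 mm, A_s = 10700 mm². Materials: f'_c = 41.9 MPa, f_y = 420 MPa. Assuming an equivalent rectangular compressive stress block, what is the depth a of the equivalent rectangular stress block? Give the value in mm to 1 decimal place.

a ≈ 223.3 mm

T = A_s f_y = 10700 × 420 = 4494000 N = 4494 kN.
Setting C = 0.85 f'_c a b equal to T: a = 4494000/(0.85 × 41.9 × 565) = 223.3 mm.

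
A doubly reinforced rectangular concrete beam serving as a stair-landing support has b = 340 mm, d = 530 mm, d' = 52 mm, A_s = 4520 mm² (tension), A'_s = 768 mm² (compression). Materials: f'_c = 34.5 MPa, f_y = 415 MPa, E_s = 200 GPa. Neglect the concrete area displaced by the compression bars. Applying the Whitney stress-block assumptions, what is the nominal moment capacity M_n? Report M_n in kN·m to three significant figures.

Assume both tension and compression steel yield.
Net tension couple steel: A_s − A'_s = 3752 mm².
a = (A_s − A'_s) f_y / (0.85 f'_c b) = 1557080/(0.85 × 34.5 × 340) = 156.17 mm.
c = a/β₁ = 156.17/0.804 = 194.24 mm; ε'_s = 0.003(c − d')/c = 0.0022 ≥ f_y/E_s = 0.0021, so compression steel does yield.
M_n = (A_s − A'_s) f_y (d − a/2) + A'_s f_y (d − d') = [1557080 × (530 − 78.085) + 318720 × (530 − 52)] × 10⁻⁶ = 703.67 + 152.35 = 856.02 kN·m.

M_n ≈ 856 kN·m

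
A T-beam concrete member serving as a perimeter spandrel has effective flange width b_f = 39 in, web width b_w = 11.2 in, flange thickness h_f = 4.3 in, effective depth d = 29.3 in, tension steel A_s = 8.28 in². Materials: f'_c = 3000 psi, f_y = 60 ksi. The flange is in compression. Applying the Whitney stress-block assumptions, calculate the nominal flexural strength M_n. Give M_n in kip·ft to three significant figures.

Tension: T = A_s f_y = 8.28 × 60 = 496.8 kips.
Try a within the flange: a = T/(0.85 f'_c b_f) = 496.8/(0.85 × 3 × 39) = 4.995 in.
a = 4.995 > h_f = 4.3 in: the block extends into the web. Split into flange-overhang and web parts.
C_f = 0.85 f'_c (b_f − b_w) h_f = 0.85 × 3 × (39 − 11.2) × 4.3 = 304.8 kips.
Remaining web compression depth: a_w = (T − C_f)/(0.85 f'_c b_w) = (496.8 − 304.8)/(0.85 × 3 × 11.2) = 6.723 in.
M_n = C_f(d − h_f/2) + (T − C_f)(d − a_w/2) = 304.8 × (29.3 − 2.15) + 192 × (29.3 − 3.3615) = 8275.3 + 4980.2 = 13255.5 kip·in.
M_n = 13255.5/12 = 1104.63 kip·ft.

M_n ≈ 1100 kip·ft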